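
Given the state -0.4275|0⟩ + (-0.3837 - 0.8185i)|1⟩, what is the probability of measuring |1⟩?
0.8172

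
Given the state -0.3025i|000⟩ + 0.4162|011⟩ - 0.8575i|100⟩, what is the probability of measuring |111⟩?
0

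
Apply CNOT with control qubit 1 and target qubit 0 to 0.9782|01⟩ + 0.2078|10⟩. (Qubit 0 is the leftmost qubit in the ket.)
0.2078|10⟩ + 0.9782|11⟩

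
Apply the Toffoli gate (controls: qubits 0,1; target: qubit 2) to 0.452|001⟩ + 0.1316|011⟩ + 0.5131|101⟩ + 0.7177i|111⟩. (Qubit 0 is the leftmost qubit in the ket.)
0.452|001⟩ + 0.1316|011⟩ + 0.5131|101⟩ + 0.7177i|110⟩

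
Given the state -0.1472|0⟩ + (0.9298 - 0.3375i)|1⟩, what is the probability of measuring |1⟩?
0.9784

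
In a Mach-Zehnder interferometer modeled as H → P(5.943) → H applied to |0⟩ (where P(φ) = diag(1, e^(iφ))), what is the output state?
(0.9713 - 0.1668i)|0⟩ + (0.02865 + 0.1668i)|1⟩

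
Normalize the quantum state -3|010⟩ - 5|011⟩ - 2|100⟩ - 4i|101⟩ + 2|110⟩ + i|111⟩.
-0.3906|010⟩ - 0.6509|011⟩ - 0.2604|100⟩ - 0.5208i|101⟩ + 0.2604|110⟩ + 0.1302i|111⟩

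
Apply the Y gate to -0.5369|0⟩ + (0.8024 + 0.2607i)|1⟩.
(0.2607 - 0.8024i)|0⟩ - 0.5369i|1⟩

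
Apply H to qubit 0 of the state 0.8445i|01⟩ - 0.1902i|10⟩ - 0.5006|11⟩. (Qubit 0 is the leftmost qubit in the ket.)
-0.1345i|00⟩ + (-0.354 + 0.5972i)|01⟩ + 0.1345i|10⟩ + (0.354 + 0.5972i)|11⟩

H on qubit 0 mixes each pair of kets that differ only in qubit 0: amplitudes (a, b) of (|…0…⟩, |…1…⟩) become ((a + b)/√2, (a − b)/√2). Kets absent from the input have amplitude 0.
(|00⟩, |10⟩): (a, b) = (0, -0.1902i) → (-0.1345i, 0.1345i)
(|01⟩, |11⟩): (a, b) = (0.8445i, -0.5006) → ((-0.354 + 0.5972i), (0.354 + 0.5972i))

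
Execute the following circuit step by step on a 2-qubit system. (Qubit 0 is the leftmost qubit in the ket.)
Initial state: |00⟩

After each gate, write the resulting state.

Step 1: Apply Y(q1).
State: i|01⟩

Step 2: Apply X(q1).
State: i|00⟩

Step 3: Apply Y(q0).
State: -|10⟩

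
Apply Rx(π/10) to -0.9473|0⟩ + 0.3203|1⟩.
(-0.9356 - 0.05011i)|0⟩ + (0.3164 + 0.1482i)|1⟩

Rx(π/10) = [[cos(θ/2), −i·sin(θ/2)], [−i·sin(θ/2), cos(θ/2)]]; θ = π/10, cos(θ/2) ≈ 0.987688, sin(θ/2) ≈ 0.156434.
With a = amp(|0⟩) = -0.9473 and b = amp(|1⟩) = 0.3203:
new amp(|0⟩) = (0.987688)·a + (-0.156434i)·b = (-0.9356 - 0.05011i)
new amp(|1⟩) = (-0.156434i)·a + (0.987688)·b = (0.3164 + 0.1482i)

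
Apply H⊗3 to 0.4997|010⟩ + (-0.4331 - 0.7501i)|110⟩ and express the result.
(0.02355 - 0.2652i)|000⟩ + (0.02355 - 0.2652i)|001⟩ + (-0.02355 + 0.2652i)|010⟩ + (-0.02355 + 0.2652i)|011⟩ + (0.3298 + 0.2652i)|100⟩ + (0.3298 + 0.2652i)|101⟩ + (-0.3298 - 0.2652i)|110⟩ + (-0.3298 - 0.2652i)|111⟩

H⊗3 gives amp(|y⟩) = (1/2√2) Σ_x (−1)^(x·y) amp(|x⟩), where x·y is the number of positions in which both x and y have a 1.
|000⟩: (0.4997 + (-0.4331 - 0.7501i))/(2√2) = (0.02355 - 0.2652i)
|001⟩: (0.4997 + (-0.4331 - 0.7501i))/(2√2) = (0.02355 - 0.2652i)
|010⟩: (-0.4997 - (-0.4331 - 0.7501i))/(2√2) = (-0.02355 + 0.2652i)
|011⟩: (-0.4997 - (-0.4331 - 0.7501i))/(2√2) = (-0.02355 + 0.2652i)
|100⟩: (0.4997 - (-0.4331 - 0.7501i))/(2√2) = (0.3298 + 0.2652i)
|101⟩: (0.4997 - (-0.4331 - 0.7501i))/(2√2) = (0.3298 + 0.2652i)
|110⟩: (-0.4997 + (-0.4331 - 0.7501i))/(2√2) = (-0.3298 - 0.2652i)
|111⟩: (-0.4997 + (-0.4331 - 0.7501i))/(2√2) = (-0.3298 - 0.2652i)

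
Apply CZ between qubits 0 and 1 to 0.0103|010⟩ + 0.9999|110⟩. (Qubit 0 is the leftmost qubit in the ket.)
0.0103|010⟩ - 0.9999|110⟩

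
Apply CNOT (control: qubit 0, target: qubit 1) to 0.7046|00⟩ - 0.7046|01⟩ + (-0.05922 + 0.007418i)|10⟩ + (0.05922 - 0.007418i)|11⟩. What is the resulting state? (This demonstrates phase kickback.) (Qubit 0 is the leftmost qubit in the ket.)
0.7046|00⟩ - 0.7046|01⟩ + (0.05922 - 0.007418i)|10⟩ + (-0.05922 + 0.007418i)|11⟩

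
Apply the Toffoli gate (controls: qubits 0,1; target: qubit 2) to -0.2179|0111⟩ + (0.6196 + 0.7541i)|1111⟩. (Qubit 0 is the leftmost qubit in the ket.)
-0.2179|0111⟩ + (0.6196 + 0.7541i)|1101⟩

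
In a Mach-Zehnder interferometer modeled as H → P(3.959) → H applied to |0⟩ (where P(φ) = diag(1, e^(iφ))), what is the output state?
(0.1579 - 0.3647i)|0⟩ + (0.8421 + 0.3647i)|1⟩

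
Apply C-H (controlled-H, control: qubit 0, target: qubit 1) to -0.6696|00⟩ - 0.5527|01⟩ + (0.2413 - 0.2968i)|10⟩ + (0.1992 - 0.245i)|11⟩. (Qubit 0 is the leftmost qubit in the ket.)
-0.6696|00⟩ - 0.5527|01⟩ + (0.3115 - 0.3831i)|10⟩ + (0.02977 - 0.03663i)|11⟩

C-H leaves the control-|0⟩ kets |00⟩, |01⟩ unchanged and applies H to qubit 1 on the control-|1⟩ pair (|10⟩, |11⟩).
H = [[1/√2, 1/√2], [1/√2, -1/√2]].
With a = amp(|10⟩) = (0.2413 - 0.2968i) and b = amp(|11⟩) = (0.1992 - 0.245i):
new amp(|10⟩) = (1/√2)·a + (1/√2)·b = (0.3115 - 0.3831i)
new amp(|11⟩) = (1/√2)·a + (-1/√2)·b = (0.02977 - 0.03663i)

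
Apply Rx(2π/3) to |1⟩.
-0.866i|0⟩ + 1/2|1⟩

Rx(2π/3) = [[cos(θ/2), −i·sin(θ/2)], [−i·sin(θ/2), cos(θ/2)]]; θ = 2π/3, cos(θ/2) ≈ 0.5, sin(θ/2) ≈ 0.866025.
With a = amp(|0⟩) = 0 and b = amp(|1⟩) = 1:
new amp(|0⟩) = (0.5)·a + (-0.866025i)·b = -0.866i
new amp(|1⟩) = (-0.866025i)·a + (0.5)·b = 1/2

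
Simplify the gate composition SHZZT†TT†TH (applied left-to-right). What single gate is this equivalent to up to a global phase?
S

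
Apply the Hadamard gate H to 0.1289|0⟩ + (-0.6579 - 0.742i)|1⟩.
(-0.3741 - 0.5247i)|0⟩ + (0.5564 + 0.5247i)|1⟩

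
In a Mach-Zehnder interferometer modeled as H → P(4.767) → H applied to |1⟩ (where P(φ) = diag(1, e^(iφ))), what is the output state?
(0.4727 + 0.4993i)|0⟩ + (0.5273 - 0.4993i)|1⟩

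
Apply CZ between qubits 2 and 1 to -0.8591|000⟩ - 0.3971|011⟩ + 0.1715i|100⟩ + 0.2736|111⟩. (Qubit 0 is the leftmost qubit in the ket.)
-0.8591|000⟩ + 0.3971|011⟩ + 0.1715i|100⟩ - 0.2736|111⟩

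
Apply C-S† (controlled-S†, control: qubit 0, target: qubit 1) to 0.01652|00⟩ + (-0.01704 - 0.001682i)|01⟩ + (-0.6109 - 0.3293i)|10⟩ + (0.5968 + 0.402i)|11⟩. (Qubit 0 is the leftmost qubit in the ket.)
0.01652|00⟩ + (-0.01704 - 0.001682i)|01⟩ + (-0.6109 - 0.3293i)|10⟩ + (0.402 - 0.5968i)|11⟩

C-S† leaves the control-|0⟩ kets |00⟩, |01⟩ unchanged and applies S† to qubit 1 on the control-|1⟩ pair (|10⟩, |11⟩).
S† = [[1, 0], [0, -i]].
With a = amp(|10⟩) = (-0.6109 - 0.3293i) and b = amp(|11⟩) = (0.5968 + 0.402i):
new amp(|10⟩) = (1)·a = (-0.6109 - 0.3293i)
new amp(|11⟩) = (-i)·b = (0.402 - 0.5968i)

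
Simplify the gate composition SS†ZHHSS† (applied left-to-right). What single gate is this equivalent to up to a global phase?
Z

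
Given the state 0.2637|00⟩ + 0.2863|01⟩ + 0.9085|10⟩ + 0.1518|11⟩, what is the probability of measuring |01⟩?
0.08197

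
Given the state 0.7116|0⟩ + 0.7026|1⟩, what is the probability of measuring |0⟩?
0.5064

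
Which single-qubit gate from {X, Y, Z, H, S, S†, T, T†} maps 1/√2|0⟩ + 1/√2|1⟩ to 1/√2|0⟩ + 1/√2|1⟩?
X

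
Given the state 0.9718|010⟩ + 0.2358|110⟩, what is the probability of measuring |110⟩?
0.0556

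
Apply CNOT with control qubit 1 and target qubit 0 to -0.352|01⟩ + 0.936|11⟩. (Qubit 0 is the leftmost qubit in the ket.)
0.936|01⟩ - 0.352|11⟩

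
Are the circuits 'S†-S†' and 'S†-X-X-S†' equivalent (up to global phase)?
Yes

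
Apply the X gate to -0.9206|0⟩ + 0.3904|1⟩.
0.3904|0⟩ - 0.9206|1⟩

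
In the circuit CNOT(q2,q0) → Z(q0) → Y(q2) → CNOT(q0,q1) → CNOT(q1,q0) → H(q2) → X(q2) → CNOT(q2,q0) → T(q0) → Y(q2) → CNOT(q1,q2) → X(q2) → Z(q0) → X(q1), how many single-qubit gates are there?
9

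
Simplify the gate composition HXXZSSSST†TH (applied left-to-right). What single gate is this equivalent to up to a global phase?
X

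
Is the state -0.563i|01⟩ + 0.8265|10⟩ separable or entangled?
Entangled

Writing the state as a|00⟩ + b|01⟩ + c|10⟩ + d|11⟩, it is a product state iff ad − bc = 0.
Here (a, b, c, d) = (0, -0.563i, 0.8265, 0): ad − bc = (0)(0) − (-0.563i)(0.8265) = 0.4653i ≠ 0, so the state is entangled.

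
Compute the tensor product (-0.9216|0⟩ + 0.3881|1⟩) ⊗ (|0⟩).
-0.9216|00⟩ + 0.3881|10⟩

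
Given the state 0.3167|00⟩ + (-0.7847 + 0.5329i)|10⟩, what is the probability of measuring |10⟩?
0.8997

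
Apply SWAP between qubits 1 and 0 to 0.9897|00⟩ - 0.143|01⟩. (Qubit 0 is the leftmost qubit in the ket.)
0.9897|00⟩ - 0.143|10⟩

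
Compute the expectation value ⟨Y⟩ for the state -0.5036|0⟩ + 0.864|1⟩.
0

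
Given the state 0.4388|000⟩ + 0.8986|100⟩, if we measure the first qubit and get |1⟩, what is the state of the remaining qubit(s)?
|00⟩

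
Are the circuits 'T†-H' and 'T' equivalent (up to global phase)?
No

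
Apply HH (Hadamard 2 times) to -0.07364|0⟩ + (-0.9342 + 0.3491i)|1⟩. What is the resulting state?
-0.07364|0⟩ + (-0.9342 + 0.3491i)|1⟩

H² = I, so an even number of Hadamards cancels: H^2 = I and the state is unchanged.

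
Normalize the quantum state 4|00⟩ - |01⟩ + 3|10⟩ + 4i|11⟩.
0.6172|00⟩ - 0.1543|01⟩ + 0.4629|10⟩ + 0.6172i|11⟩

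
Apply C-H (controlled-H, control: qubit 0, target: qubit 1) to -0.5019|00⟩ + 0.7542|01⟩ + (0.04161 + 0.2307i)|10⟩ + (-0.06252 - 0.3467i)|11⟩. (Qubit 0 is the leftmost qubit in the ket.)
-0.5019|00⟩ + 0.7542|01⟩ + (-0.01479 - 0.08202i)|10⟩ + (0.07363 + 0.4083i)|11⟩

C-H leaves the control-|0⟩ kets |00⟩, |01⟩ unchanged and applies H to qubit 1 on the control-|1⟩ pair (|10⟩, |11⟩).
H = [[1/√2, 1/√2], [1/√2, -1/√2]].
With a = amp(|10⟩) = (0.04161 + 0.2307i) and b = amp(|11⟩) = (-0.06252 - 0.3467i):
new amp(|10⟩) = (1/√2)·a + (1/√2)·b = (-0.01479 - 0.08202i)
new amp(|11⟩) = (1/√2)·a + (-1/√2)·b = (0.07363 + 0.4083i)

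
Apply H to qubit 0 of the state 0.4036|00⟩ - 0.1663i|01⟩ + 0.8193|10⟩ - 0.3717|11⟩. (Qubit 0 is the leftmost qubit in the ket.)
0.8647|00⟩ + (-0.2628 - 0.1176i)|01⟩ - 0.2939|10⟩ + (0.2628 - 0.1176i)|11⟩

H on qubit 0 mixes each pair of kets that differ only in qubit 0: amplitudes (a, b) of (|…0…⟩, |…1…⟩) become ((a + b)/√2, (a − b)/√2). Kets absent from the input have amplitude 0.
(|00⟩, |10⟩): (a, b) = (0.4036, 0.8193) → (0.8647, -0.2939)
(|01⟩, |11⟩): (a, b) = (-0.1663i, -0.3717) → ((-0.2628 - 0.1176i), (0.2628 - 0.1176i))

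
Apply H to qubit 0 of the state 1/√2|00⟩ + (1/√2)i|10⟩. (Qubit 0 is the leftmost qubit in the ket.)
(1/2 + (1/2)i)|00⟩ + (1/2 - (1/2)i)|10⟩

H on qubit 0 mixes each pair of kets that differ only in qubit 0: amplitudes (a, b) of (|…0…⟩, |…1…⟩) become ((a + b)/√2, (a − b)/√2). Kets absent from the input have amplitude 0.
(|00⟩, |10⟩): (a, b) = (1/√2, (1/√2)i) → ((1/2 + (1/2)i), (1/2 - (1/2)i))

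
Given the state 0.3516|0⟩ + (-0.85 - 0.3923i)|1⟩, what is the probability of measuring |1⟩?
0.8764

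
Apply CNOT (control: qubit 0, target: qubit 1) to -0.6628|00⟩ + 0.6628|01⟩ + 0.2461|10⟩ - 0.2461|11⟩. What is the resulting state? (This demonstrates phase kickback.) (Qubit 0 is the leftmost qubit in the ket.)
-0.6628|00⟩ + 0.6628|01⟩ - 0.2461|10⟩ + 0.2461|11⟩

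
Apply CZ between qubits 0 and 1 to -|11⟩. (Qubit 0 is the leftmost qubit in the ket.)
|11⟩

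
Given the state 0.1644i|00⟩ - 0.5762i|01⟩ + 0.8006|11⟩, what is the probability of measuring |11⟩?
0.641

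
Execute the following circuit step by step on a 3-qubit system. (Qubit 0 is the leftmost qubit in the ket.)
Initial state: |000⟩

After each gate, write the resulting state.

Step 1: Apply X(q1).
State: |010⟩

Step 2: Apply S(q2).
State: |010⟩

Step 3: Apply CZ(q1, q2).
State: |010⟩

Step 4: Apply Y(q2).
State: i|011⟩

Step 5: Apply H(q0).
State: (1/√2)i|011⟩ + (1/√2)i|111⟩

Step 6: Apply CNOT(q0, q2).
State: (1/√2)i|011⟩ + (1/√2)i|110⟩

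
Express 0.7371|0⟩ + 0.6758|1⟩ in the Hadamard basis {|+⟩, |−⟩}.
0.9991|+⟩ + 0.04335|−⟩

With |ψ⟩ = α|0⟩ + β|1⟩, the Hadamard-basis coefficients are ⟨+|ψ⟩ = (α + β)/√2 and ⟨−|ψ⟩ = (α − β)/√2.
Here α = 0.7371, β = 0.6758: (α + β)/√2 = 0.9991, (α − β)/√2 = 0.04335.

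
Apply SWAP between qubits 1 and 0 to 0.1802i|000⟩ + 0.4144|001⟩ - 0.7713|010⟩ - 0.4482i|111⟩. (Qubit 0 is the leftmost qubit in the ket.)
0.1802i|000⟩ + 0.4144|001⟩ - 0.7713|100⟩ - 0.4482i|111⟩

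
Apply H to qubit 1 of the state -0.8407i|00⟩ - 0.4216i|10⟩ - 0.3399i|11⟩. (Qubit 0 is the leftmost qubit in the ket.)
-0.5945i|00⟩ - 0.5945i|01⟩ - 0.5385i|10⟩ - 0.05777i|11⟩

H on qubit 1 mixes each pair of kets that differ only in qubit 1: amplitudes (a, b) of (|…0…⟩, |…1…⟩) become ((a + b)/√2, (a − b)/√2). Kets absent from the input have amplitude 0.
(|00⟩, |01⟩): (a, b) = (-0.8407i, 0) → (-0.5945i, -0.5945i)
(|10⟩, |11⟩): (a, b) = (-0.4216i, -0.3399i) → (-0.5385i, -0.05777i)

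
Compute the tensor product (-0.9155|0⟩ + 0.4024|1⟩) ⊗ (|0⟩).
-0.9155|00⟩ + 0.4024|10⟩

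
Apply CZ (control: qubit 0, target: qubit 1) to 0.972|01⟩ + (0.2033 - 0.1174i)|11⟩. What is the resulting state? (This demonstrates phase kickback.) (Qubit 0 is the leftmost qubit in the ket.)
0.972|01⟩ + (-0.2033 + 0.1174i)|11⟩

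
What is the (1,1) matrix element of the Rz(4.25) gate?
(-0.5263 + 0.8503i)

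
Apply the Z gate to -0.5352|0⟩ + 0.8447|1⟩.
-0.5352|0⟩ - 0.8447|1⟩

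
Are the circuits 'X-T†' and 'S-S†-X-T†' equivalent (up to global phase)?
Yes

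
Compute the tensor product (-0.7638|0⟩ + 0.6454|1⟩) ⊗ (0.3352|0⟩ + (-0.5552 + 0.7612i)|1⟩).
-0.256|00⟩ + (0.4241 - 0.5814i)|01⟩ + 0.2163|10⟩ + (-0.3583 + 0.4913i)|11⟩

amp(|b₁b₂…⟩) = product of the factor amplitudes for bits b₁, b₂, …; only kets whose every factor amplitude is nonzero survive.
|00⟩: (-0.7638)(0.3352) = -0.256
|01⟩: (-0.7638)(-0.5552 + 0.7612i) = (0.4241 - 0.5814i)
|10⟩: (0.6454)(0.3352) = 0.2163
|11⟩: (0.6454)(-0.5552 + 0.7612i) = (-0.3583 + 0.4913i)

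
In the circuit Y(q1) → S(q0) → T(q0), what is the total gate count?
3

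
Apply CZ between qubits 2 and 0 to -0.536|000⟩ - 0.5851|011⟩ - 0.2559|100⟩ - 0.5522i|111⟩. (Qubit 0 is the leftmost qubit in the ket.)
-0.536|000⟩ - 0.5851|011⟩ - 0.2559|100⟩ + 0.5522i|111⟩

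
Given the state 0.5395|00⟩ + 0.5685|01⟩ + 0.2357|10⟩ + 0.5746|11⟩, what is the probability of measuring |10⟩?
0.05555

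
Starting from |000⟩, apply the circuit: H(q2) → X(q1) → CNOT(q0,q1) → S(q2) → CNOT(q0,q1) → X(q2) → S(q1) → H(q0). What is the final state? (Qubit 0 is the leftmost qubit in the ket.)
-1/2|010⟩ + (1/2)i|011⟩ - 1/2|110⟩ + (1/2)i|111⟩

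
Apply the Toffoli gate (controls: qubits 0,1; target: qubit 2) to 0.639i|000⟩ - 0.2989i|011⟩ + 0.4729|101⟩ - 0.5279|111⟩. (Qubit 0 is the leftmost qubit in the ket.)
0.639i|000⟩ - 0.2989i|011⟩ + 0.4729|101⟩ - 0.5279|110⟩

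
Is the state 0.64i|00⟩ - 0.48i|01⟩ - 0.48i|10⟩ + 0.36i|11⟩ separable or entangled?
Separable

Writing the state as a|00⟩ + b|01⟩ + c|10⟩ + d|11⟩, it is a product state iff ad − bc = 0.
Here (a, b, c, d) = (0.64i, -0.48i, -0.48i, 0.36i): ad − bc = (0.64i)(0.36i) − (-0.48i)(-0.48i) = 0, so the state is separable.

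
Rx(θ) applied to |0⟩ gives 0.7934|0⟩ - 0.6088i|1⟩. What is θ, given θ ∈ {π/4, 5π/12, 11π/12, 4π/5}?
5π/12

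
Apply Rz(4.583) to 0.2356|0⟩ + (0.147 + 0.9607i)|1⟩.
(-0.1555 - 0.177i)|0⟩ + (-0.8188 - 0.5235i)|1⟩

Rz(4.583) = [[e^(−iθ/2), 0], [0, e^(iθ/2)]] with e^(±iθ/2) = cos(θ/2) ± i·sin(θ/2); θ = 4.583, cos(θ/2) ≈ -0.659914, sin(θ/2) ≈ 0.751342.
With a = amp(|0⟩) = 0.2356 and b = amp(|1⟩) = (0.147 + 0.9607i):
new amp(|0⟩) = (-0.659914 - 0.751342i)·a = (-0.1555 - 0.177i)
new amp(|1⟩) = (-0.659914 + 0.751342i)·b = (-0.8188 - 0.5235i)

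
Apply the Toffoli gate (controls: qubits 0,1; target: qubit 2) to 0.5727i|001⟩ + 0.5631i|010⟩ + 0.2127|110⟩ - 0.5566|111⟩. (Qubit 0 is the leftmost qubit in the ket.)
0.5727i|001⟩ + 0.5631i|010⟩ - 0.5566|110⟩ + 0.2127|111⟩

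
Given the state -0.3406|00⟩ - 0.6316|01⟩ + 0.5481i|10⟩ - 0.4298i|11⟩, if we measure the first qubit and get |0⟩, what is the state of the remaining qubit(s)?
-0.4746|0⟩ - 0.8802|1⟩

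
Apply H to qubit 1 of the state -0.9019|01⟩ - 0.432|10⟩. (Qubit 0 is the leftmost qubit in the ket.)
-0.6377|00⟩ + 0.6377|01⟩ - 0.3055|10⟩ - 0.3055|11⟩

H on qubit 1 mixes each pair of kets that differ only in qubit 1: amplitudes (a, b) of (|…0…⟩, |…1…⟩) become ((a + b)/√2, (a − b)/√2). Kets absent from the input have amplitude 0.
(|00⟩, |01⟩): (a, b) = (0, -0.9019) → (-0.6377, 0.6377)
(|10⟩, |11⟩): (a, b) = (-0.432, 0) → (-0.3055, -0.3055)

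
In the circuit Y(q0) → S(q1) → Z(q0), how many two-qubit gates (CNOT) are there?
0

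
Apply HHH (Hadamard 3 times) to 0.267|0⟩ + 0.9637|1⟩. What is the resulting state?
0.8702|0⟩ - 0.4926|1⟩

H² = I, so H^3 = H: a single Hadamard. With (a, b) = (0.267, 0.9637), H gives ((a + b)/√2, (a − b)/√2) = (0.8702, -0.4926).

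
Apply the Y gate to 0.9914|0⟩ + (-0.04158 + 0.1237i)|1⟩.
(0.1237 + 0.04158i)|0⟩ + 0.9914i|1⟩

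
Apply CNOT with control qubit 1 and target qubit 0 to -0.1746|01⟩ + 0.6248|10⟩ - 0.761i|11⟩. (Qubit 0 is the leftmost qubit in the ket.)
-0.761i|01⟩ + 0.6248|10⟩ - 0.1746|11⟩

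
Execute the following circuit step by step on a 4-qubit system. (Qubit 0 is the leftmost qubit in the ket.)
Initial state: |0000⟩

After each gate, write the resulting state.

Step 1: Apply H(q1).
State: 1/√2|0000⟩ + 1/√2|0100⟩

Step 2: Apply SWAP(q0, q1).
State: 1/√2|0000⟩ + 1/√2|1000⟩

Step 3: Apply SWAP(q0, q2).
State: 1/√2|0000⟩ + 1/√2|0010⟩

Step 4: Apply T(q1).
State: 1/√2|0000⟩ + 1/√2|0010⟩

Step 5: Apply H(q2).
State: |0000⟩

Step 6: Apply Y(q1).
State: i|0100⟩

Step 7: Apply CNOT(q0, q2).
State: i|0100⟩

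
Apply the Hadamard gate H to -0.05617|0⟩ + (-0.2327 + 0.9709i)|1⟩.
(-0.2043 + 0.6865i)|0⟩ + (0.1248 - 0.6865i)|1⟩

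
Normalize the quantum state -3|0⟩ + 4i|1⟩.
-0.6|0⟩ + 0.8i|1⟩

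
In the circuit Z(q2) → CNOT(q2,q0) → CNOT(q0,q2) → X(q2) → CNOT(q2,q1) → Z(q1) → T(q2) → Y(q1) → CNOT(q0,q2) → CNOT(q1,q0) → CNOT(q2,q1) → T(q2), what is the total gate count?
12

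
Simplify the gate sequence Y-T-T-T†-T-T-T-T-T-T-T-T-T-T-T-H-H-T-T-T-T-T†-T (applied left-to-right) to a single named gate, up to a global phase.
Y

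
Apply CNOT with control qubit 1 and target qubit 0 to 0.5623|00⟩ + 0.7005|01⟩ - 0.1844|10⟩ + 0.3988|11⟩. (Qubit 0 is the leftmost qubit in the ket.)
0.5623|00⟩ + 0.3988|01⟩ - 0.1844|10⟩ + 0.7005|11⟩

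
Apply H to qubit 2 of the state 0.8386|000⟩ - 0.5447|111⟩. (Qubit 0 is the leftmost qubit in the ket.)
0.593|000⟩ + 0.593|001⟩ - 0.3852|110⟩ + 0.3852|111⟩

H on qubit 2 mixes each pair of kets that differ only in qubit 2: amplitudes (a, b) of (|…0…⟩, |…1…⟩) become ((a + b)/√2, (a − b)/√2). Kets absent from the input have amplitude 0.
(|000⟩, |001⟩): (a, b) = (0.8386, 0) → (0.593, 0.593)
(|110⟩, |111⟩): (a, b) = (0, -0.5447) → (-0.3852, 0.3852)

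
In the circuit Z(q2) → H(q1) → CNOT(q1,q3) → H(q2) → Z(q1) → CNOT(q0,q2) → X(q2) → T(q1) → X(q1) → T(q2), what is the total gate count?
10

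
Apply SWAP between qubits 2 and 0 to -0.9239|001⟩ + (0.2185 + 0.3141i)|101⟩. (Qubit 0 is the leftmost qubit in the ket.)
-0.9239|100⟩ + (0.2185 + 0.3141i)|101⟩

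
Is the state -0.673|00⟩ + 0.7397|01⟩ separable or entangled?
Separable

Writing the state as a|00⟩ + b|01⟩ + c|10⟩ + d|11⟩, it is a product state iff ad − bc = 0.
Here (a, b, c, d) = (-0.673, 0.7397, 0, 0): ad − bc = (-0.673)(0) − (0.7397)(0) = 0, so the state is separable.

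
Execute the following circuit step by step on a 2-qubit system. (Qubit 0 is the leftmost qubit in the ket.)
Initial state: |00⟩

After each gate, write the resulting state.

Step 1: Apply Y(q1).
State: i|01⟩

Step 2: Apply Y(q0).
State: -|11⟩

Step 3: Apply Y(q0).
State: i|01⟩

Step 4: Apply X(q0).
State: i|11⟩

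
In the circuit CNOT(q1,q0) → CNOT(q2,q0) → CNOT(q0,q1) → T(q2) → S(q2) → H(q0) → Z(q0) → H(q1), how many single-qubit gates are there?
5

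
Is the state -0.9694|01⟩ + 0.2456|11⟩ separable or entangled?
Separable

Writing the state as a|00⟩ + b|01⟩ + c|10⟩ + d|11⟩, it is a product state iff ad − bc = 0.
Here (a, b, c, d) = (0, -0.9694, 0, 0.2456): ad − bc = (0)(0.2456) − (-0.9694)(0) = 0, so the state is separable.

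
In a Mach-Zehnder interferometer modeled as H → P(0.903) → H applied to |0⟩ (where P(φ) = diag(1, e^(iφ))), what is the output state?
(0.8096 + 0.3926i)|0⟩ + (0.1904 - 0.3926i)|1⟩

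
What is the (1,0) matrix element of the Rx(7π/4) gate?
-0.3827i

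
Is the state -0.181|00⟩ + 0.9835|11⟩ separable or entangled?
Entangled

Writing the state as a|00⟩ + b|01⟩ + c|10⟩ + d|11⟩, it is a product state iff ad − bc = 0.
Here (a, b, c, d) = (-0.181, 0, 0, 0.9835): ad − bc = (-0.181)(0.9835) − (0)(0) = -0.178 ≠ 0, so the state is entangled.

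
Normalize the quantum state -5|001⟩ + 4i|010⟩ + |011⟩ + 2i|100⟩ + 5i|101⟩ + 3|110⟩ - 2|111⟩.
-0.5455|001⟩ + 0.4364i|010⟩ + 0.1091|011⟩ + 0.2182i|100⟩ + 0.5455i|101⟩ + 0.3273|110⟩ - 0.2182|111⟩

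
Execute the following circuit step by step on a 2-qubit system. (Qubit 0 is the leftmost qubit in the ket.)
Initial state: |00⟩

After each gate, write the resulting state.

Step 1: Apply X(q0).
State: |10⟩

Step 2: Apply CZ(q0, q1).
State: |10⟩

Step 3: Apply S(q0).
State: i|10⟩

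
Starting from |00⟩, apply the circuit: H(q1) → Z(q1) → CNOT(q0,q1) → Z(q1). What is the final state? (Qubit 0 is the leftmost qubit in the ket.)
1/√2|00⟩ + 1/√2|01⟩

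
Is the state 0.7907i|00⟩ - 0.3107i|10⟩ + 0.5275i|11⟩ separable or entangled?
Entangled

Writing the state as a|00⟩ + b|01⟩ + c|10⟩ + d|11⟩, it is a product state iff ad − bc = 0.
Here (a, b, c, d) = (0.7907i, 0, -0.3107i, 0.5275i): ad − bc = (0.7907i)(0.5275i) − (0)(-0.3107i) = -0.4171 ≠ 0, so the state is entangled.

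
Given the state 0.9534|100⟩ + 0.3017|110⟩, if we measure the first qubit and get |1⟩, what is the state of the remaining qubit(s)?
0.9534|00⟩ + 0.3017|10⟩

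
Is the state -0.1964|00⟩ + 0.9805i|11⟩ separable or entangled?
Entangled

Writing the state as a|00⟩ + b|01⟩ + c|10⟩ + d|11⟩, it is a product state iff ad − bc = 0.
Here (a, b, c, d) = (-0.1964, 0, 0, 0.9805i): ad − bc = (-0.1964)(0.9805i) − (0)(0) = -0.1926i ≠ 0, so the state is entangled.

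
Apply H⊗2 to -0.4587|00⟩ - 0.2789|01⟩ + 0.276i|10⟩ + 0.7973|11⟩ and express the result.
(0.02985 + 0.138i)|00⟩ + (-0.4886 + 0.138i)|01⟩ + (-0.7675 - 0.138i)|10⟩ + (0.3088 - 0.138i)|11⟩

H⊗2 gives amp(|y⟩) = (1/2) Σ_x (−1)^(x·y) amp(|x⟩), where x·y is the number of positions in which both x and y have a 1.
|00⟩: (-0.4587 - 0.2789 + 0.276i + 0.7973)/2 = (0.02985 + 0.138i)
|01⟩: (-0.4587 + 0.2789 + 0.276i - 0.7973)/2 = (-0.4886 + 0.138i)
|10⟩: (-0.4587 - 0.2789 - 0.276i - 0.7973)/2 = (-0.7675 - 0.138i)
|11⟩: (-0.4587 + 0.2789 - 0.276i + 0.7973)/2 = (0.3088 - 0.138i)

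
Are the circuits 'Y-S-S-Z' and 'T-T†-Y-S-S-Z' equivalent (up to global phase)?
Yes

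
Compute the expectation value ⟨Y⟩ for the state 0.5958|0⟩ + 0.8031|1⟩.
0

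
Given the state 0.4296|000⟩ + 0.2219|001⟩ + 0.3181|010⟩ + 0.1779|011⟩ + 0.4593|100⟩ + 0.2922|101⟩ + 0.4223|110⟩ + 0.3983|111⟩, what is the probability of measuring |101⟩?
0.08538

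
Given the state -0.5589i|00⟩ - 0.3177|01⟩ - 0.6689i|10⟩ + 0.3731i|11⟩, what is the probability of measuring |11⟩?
0.1392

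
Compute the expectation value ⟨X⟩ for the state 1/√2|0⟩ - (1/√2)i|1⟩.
0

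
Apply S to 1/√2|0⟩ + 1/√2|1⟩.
1/√2|0⟩ + (1/√2)i|1⟩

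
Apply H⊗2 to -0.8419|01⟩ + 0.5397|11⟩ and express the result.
-0.1511|00⟩ + 0.1511|01⟩ - 0.6908|10⟩ + 0.6908|11⟩

H⊗2 gives amp(|y⟩) = (1/2) Σ_x (−1)^(x·y) amp(|x⟩), where x·y is the number of positions in which both x and y have a 1.
|00⟩: (-0.8419 + 0.5397)/2 = -0.1511
|01⟩: (0.8419 - 0.5397)/2 = 0.1511
|10⟩: (-0.8419 - 0.5397)/2 = -0.6908
|11⟩: (0.8419 + 0.5397)/2 = 0.6908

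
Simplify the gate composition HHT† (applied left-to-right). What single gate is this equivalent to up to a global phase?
T†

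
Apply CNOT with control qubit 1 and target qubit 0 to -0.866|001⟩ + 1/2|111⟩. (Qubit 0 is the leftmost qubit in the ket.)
-0.866|001⟩ + 1/2|011⟩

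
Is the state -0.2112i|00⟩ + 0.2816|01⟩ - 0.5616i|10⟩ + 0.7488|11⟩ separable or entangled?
Separable

Writing the state as a|00⟩ + b|01⟩ + c|10⟩ + d|11⟩, it is a product state iff ad − bc = 0.
Here (a, b, c, d) = (-0.2112i, 0.2816, -0.5616i, 0.7488): ad − bc = (-0.2112i)(0.7488) − (0.2816)(-0.5616i) = 0, so the state is separable.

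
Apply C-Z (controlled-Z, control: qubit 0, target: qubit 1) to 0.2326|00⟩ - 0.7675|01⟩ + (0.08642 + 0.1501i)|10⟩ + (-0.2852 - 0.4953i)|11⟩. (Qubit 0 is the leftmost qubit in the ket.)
0.2326|00⟩ - 0.7675|01⟩ + (0.08642 + 0.1501i)|10⟩ + (0.2852 + 0.4953i)|11⟩

C-Z leaves the control-|0⟩ kets |00⟩, |01⟩ unchanged and applies Z to qubit 1 on the control-|1⟩ pair (|10⟩, |11⟩).
Z = [[1, 0], [0, -1]].
With a = amp(|10⟩) = (0.08642 + 0.1501i) and b = amp(|11⟩) = (-0.2852 - 0.4953i):
new amp(|10⟩) = (1)·a = (0.08642 + 0.1501i)
new amp(|11⟩) = (-1)·b = (0.2852 + 0.4953i)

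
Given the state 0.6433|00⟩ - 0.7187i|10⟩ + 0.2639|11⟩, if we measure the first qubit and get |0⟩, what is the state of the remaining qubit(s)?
|0⟩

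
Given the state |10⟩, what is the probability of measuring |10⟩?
1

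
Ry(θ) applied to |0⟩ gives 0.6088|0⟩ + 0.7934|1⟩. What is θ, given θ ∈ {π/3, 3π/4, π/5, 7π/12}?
7π/12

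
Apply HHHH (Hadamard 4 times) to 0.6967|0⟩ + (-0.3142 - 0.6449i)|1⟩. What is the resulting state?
0.6967|0⟩ + (-0.3142 - 0.6449i)|1⟩

H² = I, so an even number of Hadamards cancels: H^4 = I and the state is unchanged.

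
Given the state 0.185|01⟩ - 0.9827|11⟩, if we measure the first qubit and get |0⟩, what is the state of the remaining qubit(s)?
|1⟩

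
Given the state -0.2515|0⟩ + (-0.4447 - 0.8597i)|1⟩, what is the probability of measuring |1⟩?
0.9368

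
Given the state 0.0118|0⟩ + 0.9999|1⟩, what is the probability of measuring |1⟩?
0.9998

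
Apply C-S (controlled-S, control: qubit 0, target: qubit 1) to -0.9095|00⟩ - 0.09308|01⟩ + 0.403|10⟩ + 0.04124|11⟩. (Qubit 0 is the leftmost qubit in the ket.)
-0.9095|00⟩ - 0.09308|01⟩ + 0.403|10⟩ + 0.04124i|11⟩

C-S leaves the control-|0⟩ kets |00⟩, |01⟩ unchanged and applies S to qubit 1 on the control-|1⟩ pair (|10⟩, |11⟩).
S = [[1, 0], [0, i]].
With a = amp(|10⟩) = 0.403 and b = amp(|11⟩) = 0.04124:
new amp(|10⟩) = (1)·a = 0.403
new amp(|11⟩) = (i)·b = 0.04124i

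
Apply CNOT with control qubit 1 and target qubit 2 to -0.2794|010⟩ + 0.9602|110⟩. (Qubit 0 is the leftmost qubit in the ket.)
-0.2794|011⟩ + 0.9602|111⟩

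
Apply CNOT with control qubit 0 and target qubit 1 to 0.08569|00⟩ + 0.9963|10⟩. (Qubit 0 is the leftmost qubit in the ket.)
0.08569|00⟩ + 0.9963|11⟩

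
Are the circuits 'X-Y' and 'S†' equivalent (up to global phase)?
No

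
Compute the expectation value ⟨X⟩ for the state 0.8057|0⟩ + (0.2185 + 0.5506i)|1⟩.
0.3521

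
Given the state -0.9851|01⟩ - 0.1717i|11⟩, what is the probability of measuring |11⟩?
0.02948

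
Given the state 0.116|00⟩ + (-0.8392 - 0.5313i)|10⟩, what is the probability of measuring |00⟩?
0.01346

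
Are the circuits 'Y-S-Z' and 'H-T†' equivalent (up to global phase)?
No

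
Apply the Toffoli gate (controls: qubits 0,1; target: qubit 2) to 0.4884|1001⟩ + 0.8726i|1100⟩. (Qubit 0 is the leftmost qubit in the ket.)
0.4884|1001⟩ + 0.8726i|1110⟩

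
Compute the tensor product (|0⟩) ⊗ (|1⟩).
|01⟩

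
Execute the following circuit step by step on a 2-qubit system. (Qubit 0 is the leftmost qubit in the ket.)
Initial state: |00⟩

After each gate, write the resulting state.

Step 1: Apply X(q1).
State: |01⟩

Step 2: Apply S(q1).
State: i|01⟩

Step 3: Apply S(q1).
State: -|01⟩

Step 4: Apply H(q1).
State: -1/√2|00⟩ + 1/√2|01⟩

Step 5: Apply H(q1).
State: -|01⟩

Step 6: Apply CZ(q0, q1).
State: -|01⟩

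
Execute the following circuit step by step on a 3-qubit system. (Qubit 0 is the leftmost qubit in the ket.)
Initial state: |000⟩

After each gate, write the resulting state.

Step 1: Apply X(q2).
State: |001⟩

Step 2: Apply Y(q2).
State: -i|000⟩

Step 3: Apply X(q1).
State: -i|010⟩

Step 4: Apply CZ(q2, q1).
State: -i|010⟩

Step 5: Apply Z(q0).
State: -i|010⟩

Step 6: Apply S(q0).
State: -i|010⟩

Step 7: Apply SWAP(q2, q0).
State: -i|010⟩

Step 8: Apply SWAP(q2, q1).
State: -i|001⟩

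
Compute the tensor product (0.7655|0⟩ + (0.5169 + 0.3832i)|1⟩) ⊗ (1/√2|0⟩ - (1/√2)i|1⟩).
0.5413|00⟩ - 0.5413i|01⟩ + (0.3655 + 0.271i)|10⟩ + (0.271 - 0.3655i)|11⟩

amp(|b₁b₂…⟩) = product of the factor amplitudes for bits b₁, b₂, …; only kets whose every factor amplitude is nonzero survive.
|00⟩: (0.7655)(1/√2) = 0.5413
|01⟩: (0.7655)(-(1/√2)i) = -0.5413i
|10⟩: (0.5169 + 0.3832i)(1/√2) = (0.3655 + 0.271i)
|11⟩: (0.5169 + 0.3832i)(-(1/√2)i) = (0.271 - 0.3655i)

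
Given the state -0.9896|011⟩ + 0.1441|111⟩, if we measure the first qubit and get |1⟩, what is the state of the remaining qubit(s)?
|11⟩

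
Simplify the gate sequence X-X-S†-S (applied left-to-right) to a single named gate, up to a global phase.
I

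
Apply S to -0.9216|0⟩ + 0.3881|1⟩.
-0.9216|0⟩ + 0.3881i|1⟩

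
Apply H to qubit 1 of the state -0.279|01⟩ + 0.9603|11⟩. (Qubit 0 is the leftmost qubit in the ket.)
-0.1973|00⟩ + 0.1973|01⟩ + 0.679|10⟩ - 0.679|11⟩

H on qubit 1 mixes each pair of kets that differ only in qubit 1: amplitudes (a, b) of (|…0…⟩, |…1…⟩) become ((a + b)/√2, (a − b)/√2). Kets absent from the input have amplitude 0.
(|00⟩, |01⟩): (a, b) = (0, -0.279) → (-0.1973, 0.1973)
(|10⟩, |11⟩): (a, b) = (0, 0.9603) → (0.679, -0.679)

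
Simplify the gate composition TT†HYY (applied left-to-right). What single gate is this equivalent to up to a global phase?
H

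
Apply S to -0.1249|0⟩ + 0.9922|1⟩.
-0.1249|0⟩ + 0.9922i|1⟩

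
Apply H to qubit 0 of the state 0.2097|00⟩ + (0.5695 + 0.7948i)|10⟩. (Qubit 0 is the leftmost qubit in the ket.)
(0.551 + 0.562i)|00⟩ + (-0.2544 - 0.562i)|10⟩

H on qubit 0 mixes each pair of kets that differ only in qubit 0: amplitudes (a, b) of (|…0…⟩, |…1…⟩) become ((a + b)/√2, (a − b)/√2). Kets absent from the input have amplitude 0.
(|00⟩, |10⟩): (a, b) = (0.2097, (0.5695 + 0.7948i)) → ((0.551 + 0.562i), (-0.2544 - 0.562i))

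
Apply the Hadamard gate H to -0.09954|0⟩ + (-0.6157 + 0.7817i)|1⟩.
(-0.5058 + 0.5527i)|0⟩ + (0.365 - 0.5527i)|1⟩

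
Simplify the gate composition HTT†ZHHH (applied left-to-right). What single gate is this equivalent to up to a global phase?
X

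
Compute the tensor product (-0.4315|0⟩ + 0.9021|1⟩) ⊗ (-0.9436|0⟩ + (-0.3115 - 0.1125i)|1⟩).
0.4072|00⟩ + (0.1344 + 0.04854i)|01⟩ - 0.8512|10⟩ + (-0.281 - 0.1015i)|11⟩

amp(|b₁b₂…⟩) = product of the factor amplitudes for bits b₁, b₂, …; only kets whose every factor amplitude is nonzero survive.
|00⟩: (-0.4315)(-0.9436) = 0.4072
|01⟩: (-0.4315)(-0.3115 - 0.1125i) = (0.1344 + 0.04854i)
|10⟩: (0.9021)(-0.9436) = -0.8512
|11⟩: (0.9021)(-0.3115 - 0.1125i) = (-0.281 - 0.1015i)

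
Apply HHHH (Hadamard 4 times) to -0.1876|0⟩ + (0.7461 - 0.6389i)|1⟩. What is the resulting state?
-0.1876|0⟩ + (0.7461 - 0.6389i)|1⟩

H² = I, so an even number of Hadamards cancels: H^4 = I and the state is unchanged.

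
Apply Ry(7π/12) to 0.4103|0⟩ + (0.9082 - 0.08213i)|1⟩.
(-0.4707 + 0.06516i)|0⟩ + (0.8784 - 0.05i)|1⟩

Ry(7π/12) = [[cos(θ/2), −sin(θ/2)], [sin(θ/2), cos(θ/2)]]; θ = 7π/12, cos(θ/2) ≈ 0.608761, sin(θ/2) ≈ 0.793353.
With a = amp(|0⟩) = 0.4103 and b = amp(|1⟩) = (0.9082 - 0.08213i):
new amp(|0⟩) = (0.608761)·a + (-0.793353)·b = (-0.4707 + 0.06516i)
new amp(|1⟩) = (0.793353)·a + (0.608761)·b = (0.8784 - 0.05i)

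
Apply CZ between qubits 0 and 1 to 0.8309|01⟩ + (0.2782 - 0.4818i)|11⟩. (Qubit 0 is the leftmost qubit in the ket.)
0.8309|01⟩ + (-0.2782 + 0.4818i)|11⟩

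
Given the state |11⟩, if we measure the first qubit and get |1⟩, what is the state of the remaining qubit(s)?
|1⟩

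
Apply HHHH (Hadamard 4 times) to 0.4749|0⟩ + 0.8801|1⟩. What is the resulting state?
0.4749|0⟩ + 0.8801|1⟩

H² = I, so an even number of Hadamards cancels: H^4 = I and the state is unchanged.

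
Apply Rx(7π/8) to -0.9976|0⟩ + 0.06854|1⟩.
(-0.1946 - 0.06722i)|0⟩ + (0.01337 + 0.9784i)|1⟩

Rx(7π/8) = [[cos(θ/2), −i·sin(θ/2)], [−i·sin(θ/2), cos(θ/2)]]; θ = 7π/8, cos(θ/2) ≈ 0.19509, sin(θ/2) ≈ 0.980785.
With a = amp(|0⟩) = -0.9976 and b = amp(|1⟩) = 0.06854:
new amp(|0⟩) = (0.19509)·a + (-0.980785i)·b = (-0.1946 - 0.06722i)
new amp(|1⟩) = (-0.980785i)·a + (0.19509)·b = (0.01337 + 0.9784i)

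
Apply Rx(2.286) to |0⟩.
0.4149|0⟩ - 0.9099i|1⟩

Rx(2.286) = [[cos(θ/2), −i·sin(θ/2)], [−i·sin(θ/2), cos(θ/2)]]; θ = 2.286, cos(θ/2) ≈ 0.414867, sin(θ/2) ≈ 0.909882.
With a = amp(|0⟩) = 1 and b = amp(|1⟩) = 0:
new amp(|0⟩) = (0.414867)·a + (-0.909882i)·b = 0.4149
new amp(|1⟩) = (-0.909882i)·a + (0.414867)·b = -0.9099i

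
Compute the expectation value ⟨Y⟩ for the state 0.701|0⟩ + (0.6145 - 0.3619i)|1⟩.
-0.5074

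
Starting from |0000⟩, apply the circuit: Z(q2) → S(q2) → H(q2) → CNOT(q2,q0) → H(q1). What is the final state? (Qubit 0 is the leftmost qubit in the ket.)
1/2|0000⟩ + 1/2|0100⟩ + 1/2|1010⟩ + 1/2|1110⟩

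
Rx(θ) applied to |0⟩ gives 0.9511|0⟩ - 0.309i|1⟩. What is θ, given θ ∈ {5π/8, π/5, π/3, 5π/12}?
π/5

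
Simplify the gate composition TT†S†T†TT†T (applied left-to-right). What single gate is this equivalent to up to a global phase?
S†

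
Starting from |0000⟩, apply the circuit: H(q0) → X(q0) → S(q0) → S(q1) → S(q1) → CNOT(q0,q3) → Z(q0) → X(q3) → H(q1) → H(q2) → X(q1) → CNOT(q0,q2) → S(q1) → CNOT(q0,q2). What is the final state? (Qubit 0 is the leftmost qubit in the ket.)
1/√8|0001⟩ + 1/√8|0011⟩ + (1/√8)i|0101⟩ + (1/√8)i|0111⟩ - (1/√8)i|1000⟩ - (1/√8)i|1010⟩ + 1/√8|1100⟩ + 1/√8|1110⟩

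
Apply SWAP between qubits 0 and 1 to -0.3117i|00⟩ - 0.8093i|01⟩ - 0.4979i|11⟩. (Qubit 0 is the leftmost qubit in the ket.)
-0.3117i|00⟩ - 0.8093i|10⟩ - 0.4979i|11⟩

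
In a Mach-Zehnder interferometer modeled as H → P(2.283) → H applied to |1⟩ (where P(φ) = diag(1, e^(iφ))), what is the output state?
(0.8268 - 0.3785i)|0⟩ + (0.1732 + 0.3785i)|1⟩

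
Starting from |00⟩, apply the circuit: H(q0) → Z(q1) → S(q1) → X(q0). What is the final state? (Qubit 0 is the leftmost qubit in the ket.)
1/√2|00⟩ + 1/√2|10⟩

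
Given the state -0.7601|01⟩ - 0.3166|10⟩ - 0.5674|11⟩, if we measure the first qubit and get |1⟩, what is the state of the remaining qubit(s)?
-0.4873|0⟩ - 0.8733|1⟩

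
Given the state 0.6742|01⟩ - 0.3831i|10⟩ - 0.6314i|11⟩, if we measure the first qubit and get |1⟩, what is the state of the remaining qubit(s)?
-0.5187i|0⟩ - 0.8549i|1⟩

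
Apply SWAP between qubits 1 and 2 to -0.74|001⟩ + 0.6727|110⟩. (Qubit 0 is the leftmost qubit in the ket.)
-0.74|010⟩ + 0.6727|101⟩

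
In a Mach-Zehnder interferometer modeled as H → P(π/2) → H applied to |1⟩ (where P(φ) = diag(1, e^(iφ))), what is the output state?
(1/2 - (1/2)i)|0⟩ + (1/2 + (1/2)i)|1⟩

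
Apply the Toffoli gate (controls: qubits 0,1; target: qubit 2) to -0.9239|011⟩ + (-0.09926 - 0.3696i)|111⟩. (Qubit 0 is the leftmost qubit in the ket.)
-0.9239|011⟩ + (-0.09926 - 0.3696i)|110⟩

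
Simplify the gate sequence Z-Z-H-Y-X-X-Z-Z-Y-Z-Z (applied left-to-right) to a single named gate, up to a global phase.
H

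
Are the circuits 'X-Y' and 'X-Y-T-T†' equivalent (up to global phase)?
Yes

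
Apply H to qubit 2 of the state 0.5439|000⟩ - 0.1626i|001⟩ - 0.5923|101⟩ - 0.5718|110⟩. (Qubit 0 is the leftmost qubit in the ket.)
(0.3846 - 0.115i)|000⟩ + (0.3846 + 0.115i)|001⟩ - 0.4188|100⟩ + 0.4188|101⟩ - 0.4043|110⟩ - 0.4043|111⟩

H on qubit 2 mixes each pair of kets that differ only in qubit 2: amplitudes (a, b) of (|…0…⟩, |…1…⟩) become ((a + b)/√2, (a − b)/√2). Kets absent from the input have amplitude 0.
(|000⟩, |001⟩): (a, b) = (0.5439, -0.1626i) → ((0.3846 - 0.115i), (0.3846 + 0.115i))
(|100⟩, |101⟩): (a, b) = (0, -0.5923) → (-0.4188, 0.4188)
(|110⟩, |111⟩): (a, b) = (-0.5718, 0) → (-0.4043, -0.4043)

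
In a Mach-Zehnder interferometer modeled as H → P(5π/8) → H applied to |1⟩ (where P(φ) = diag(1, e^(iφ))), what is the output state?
(0.6913 - 0.4619i)|0⟩ + (0.3087 + 0.4619i)|1⟩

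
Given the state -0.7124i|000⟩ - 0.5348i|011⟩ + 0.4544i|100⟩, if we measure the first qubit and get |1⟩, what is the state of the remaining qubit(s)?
i|00⟩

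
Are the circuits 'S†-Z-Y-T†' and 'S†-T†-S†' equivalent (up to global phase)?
No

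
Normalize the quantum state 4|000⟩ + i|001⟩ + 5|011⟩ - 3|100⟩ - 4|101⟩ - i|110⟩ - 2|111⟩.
0.4714|000⟩ + 0.1179i|001⟩ + 0.5893|011⟩ - 1/√8|100⟩ - 0.4714|101⟩ - 0.1179i|110⟩ - 0.2357|111⟩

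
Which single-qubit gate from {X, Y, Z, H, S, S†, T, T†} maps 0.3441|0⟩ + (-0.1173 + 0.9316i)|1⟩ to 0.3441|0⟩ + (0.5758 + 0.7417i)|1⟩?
T†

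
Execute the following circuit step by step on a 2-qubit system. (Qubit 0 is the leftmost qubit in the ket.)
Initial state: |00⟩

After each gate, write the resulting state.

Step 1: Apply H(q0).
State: 1/√2|00⟩ + 1/√2|10⟩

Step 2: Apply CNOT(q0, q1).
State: 1/√2|00⟩ + 1/√2|11⟩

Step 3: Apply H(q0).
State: 1/2|00⟩ + 1/2|01⟩ + 1/2|10⟩ - 1/2|11⟩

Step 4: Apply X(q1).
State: 1/2|00⟩ + 1/2|01⟩ - 1/2|10⟩ + 1/2|11⟩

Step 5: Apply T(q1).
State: 1/2|00⟩ + (1/√8 + (1/√8)i)|01⟩ - 1/2|10⟩ + (1/√8 + (1/√8)i)|11⟩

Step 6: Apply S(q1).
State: 1/2|00⟩ + (-1/√8 + (1/√8)i)|01⟩ - 1/2|10⟩ + (-1/√8 + (1/√8)i)|11⟩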